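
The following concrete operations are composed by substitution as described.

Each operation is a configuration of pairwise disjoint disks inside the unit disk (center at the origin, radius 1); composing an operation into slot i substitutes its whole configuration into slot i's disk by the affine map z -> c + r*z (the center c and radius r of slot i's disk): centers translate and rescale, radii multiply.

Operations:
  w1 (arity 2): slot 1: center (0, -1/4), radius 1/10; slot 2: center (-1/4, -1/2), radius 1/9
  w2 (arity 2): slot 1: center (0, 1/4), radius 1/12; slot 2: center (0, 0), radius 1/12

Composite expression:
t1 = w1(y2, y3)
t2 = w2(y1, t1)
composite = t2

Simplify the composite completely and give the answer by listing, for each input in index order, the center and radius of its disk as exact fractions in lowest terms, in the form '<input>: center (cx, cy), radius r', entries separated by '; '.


y1: center (0, 1/4), radius 1/12; y2: center (0, -1/48), radius 1/120; y3: center (-1/48, -1/24), radius 1/108

Each y-disk chains the slot maps above it in w2; radii multiply.
input y1: applying the 1 nested substitution gives center (0, 1/4), radius 1/12
input y2: applying the 2 nested substitutions gives center (0, -1/48), radius 1/120
input y3: applying the 2 nested substitutions gives center (-1/48, -1/24), radius 1/108


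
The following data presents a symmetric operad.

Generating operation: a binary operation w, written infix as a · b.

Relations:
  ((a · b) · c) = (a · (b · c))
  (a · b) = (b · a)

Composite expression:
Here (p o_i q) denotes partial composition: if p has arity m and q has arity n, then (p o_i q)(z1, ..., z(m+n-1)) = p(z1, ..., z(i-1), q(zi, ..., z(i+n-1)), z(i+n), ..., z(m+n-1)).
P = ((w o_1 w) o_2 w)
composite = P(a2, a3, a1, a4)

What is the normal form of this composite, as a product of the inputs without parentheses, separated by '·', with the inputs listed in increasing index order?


a1 · a2 · a3 · a4

Both nesting and order wash out for w; what remains is which a's occur.
(a3 · a1) flattens to a3 · a1
(a2 · (a3 · a1)) flattens to a2 · a3 · a1
((a2 · (a3 · a1)) · a4) flattens to a2 · a3 · a1 · a4
putting the inputs in ascending order: a1 · a2 · a3 · a4


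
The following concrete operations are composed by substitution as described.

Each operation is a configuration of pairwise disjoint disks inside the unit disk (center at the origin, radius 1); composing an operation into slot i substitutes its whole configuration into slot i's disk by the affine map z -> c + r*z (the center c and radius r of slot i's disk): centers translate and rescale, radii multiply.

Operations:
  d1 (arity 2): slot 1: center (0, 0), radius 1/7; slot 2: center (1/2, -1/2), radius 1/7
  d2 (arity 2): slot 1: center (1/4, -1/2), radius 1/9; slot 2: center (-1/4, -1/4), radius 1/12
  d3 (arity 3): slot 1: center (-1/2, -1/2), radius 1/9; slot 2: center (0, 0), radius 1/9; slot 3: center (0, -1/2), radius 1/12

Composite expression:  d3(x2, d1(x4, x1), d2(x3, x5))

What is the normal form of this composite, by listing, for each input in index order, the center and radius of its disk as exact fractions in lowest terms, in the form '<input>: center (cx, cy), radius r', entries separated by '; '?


x1: center (1/18, -1/18), radius 1/63; x2: center (-1/2, -1/2), radius 1/9; x3: center (1/48, -13/24), radius 1/108; x4: center (0, 0), radius 1/63; x5: center (-1/48, -25/48), radius 1/144

Affine substitution under d3: radii multiply and x-centers shift.
x2: after 1 affine step, its disk has center (-1/2, -1/2), radius 1/9
x4: after 2 affine steps, its disk has center (0, 0), radius 1/63
x1: after 2 affine steps, its disk has center (1/18, -1/18), radius 1/63
x3: after 2 affine steps, its disk has center (1/48, -13/24), radius 1/108
x5: after 2 affine steps, its disk has center (-1/48, -25/48), radius 1/144


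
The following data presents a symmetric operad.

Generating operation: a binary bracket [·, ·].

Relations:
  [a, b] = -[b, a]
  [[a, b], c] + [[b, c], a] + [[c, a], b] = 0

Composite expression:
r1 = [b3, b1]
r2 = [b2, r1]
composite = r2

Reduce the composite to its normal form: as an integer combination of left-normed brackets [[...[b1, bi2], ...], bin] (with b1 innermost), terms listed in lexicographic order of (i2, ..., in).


[[b1, b3], b2]

A multilinear Lie element is pinned by b1-initial words (b1 innermost).
Composite bracket: [b2, [b3, b1]]
Under [a, b] = ab - ba we get 4 signed associative words (2^2 = 4).
The b1-initial words carry the normal form:
  sign of b1b3b2 is +1, so it contributes +[[b1, b3], b2]


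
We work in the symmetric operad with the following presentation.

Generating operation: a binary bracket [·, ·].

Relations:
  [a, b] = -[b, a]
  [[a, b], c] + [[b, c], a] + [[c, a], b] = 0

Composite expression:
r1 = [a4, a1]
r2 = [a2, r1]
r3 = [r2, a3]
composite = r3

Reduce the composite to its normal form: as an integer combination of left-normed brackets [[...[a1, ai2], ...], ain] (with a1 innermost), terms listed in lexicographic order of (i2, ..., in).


Skip Jacobi rewriting: expand, keep a1-initial words, read off terms.
Composite bracket: [[a2, [a4, a1]], a3]
Each bracket splits as ab - ba, giving 8 signed words (2^3 = 8).
Collect the words opening with a1:
  the word a1a4a2a3 carries sign +1 and contributes +[[[a1, a4], a2], a3]

[[[a1, a4], a2], a3]


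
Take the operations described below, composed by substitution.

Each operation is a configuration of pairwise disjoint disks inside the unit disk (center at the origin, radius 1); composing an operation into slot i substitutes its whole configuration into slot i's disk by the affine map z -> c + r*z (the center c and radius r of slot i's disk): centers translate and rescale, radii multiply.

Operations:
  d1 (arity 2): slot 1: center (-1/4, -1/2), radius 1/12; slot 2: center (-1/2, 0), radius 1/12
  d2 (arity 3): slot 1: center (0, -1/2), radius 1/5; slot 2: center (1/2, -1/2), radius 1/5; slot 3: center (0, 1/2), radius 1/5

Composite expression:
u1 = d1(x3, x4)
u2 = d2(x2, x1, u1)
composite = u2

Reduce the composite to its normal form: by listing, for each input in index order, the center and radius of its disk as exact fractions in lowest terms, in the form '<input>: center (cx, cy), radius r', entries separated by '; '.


x1: center (1/2, -1/2), radius 1/5; x2: center (0, -1/2), radius 1/5; x3: center (-1/20, 2/5), radius 1/60; x4: center (-1/10, 1/2), radius 1/60


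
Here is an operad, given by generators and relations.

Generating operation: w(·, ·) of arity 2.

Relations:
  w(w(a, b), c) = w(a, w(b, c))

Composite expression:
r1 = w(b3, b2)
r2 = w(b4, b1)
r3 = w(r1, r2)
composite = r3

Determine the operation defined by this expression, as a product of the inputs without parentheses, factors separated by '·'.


b3 · b2 · b4 · b1

Every regrouping of w is equal, so read the b-inputs in written order.
w(b3, b2) unparenthesizes to b3 · b2
w(b4, b1) unparenthesizes to b4 · b1
w(w(b3, b2), w(b4, b1)) unparenthesizes to b3 · b2 · b4 · b1


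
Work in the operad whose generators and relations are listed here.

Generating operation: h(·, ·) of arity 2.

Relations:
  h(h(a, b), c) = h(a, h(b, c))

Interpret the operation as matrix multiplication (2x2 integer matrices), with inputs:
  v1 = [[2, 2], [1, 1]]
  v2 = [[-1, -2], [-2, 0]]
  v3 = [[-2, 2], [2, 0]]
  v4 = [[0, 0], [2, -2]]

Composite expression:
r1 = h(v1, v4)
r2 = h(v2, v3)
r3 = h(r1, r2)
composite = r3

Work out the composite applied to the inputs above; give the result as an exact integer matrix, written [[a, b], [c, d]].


[[-24, 8], [-12, 4]]

h(v1, v4) = [[4, -4], [2, -2]]
h(v2, v3) = [[-2, -2], [4, -4]]
h(h(v1, v4), h(v2, v3)) = [[-24, 8], [-12, 4]]


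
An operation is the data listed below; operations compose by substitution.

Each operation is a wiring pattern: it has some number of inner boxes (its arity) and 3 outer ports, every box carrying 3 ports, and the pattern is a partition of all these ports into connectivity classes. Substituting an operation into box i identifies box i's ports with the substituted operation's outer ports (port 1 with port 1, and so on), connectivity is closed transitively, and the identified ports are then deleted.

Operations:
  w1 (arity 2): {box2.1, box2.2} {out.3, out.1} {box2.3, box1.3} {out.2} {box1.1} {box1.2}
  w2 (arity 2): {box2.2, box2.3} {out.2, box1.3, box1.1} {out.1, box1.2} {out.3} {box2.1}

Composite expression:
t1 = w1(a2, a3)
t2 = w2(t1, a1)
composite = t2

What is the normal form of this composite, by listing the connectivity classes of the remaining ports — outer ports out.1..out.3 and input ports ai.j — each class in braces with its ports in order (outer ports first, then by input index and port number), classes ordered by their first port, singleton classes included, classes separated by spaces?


After gluing at w2, chains via deleted ports link the a-ports.
stage w1: inputs (a2, a3), connectivity {out.1, out.3} {out.2} {a2.1} {a2.2} {a2.3, a3.3} {a3.1, a3.2}, out.j its boundary
stage w2: inputs (a2, a3, a1), connectivity {out.1} {out.2} {out.3} {a1.1} {a1.2, a1.3} {a2.1} {a2.2} {a2.3, a3.3} {a3.1, a3.2}, out.j its boundary

{out.1} {out.2} {out.3} {a1.1} {a1.2, a1.3} {a2.1} {a2.2} {a2.3, a3.3} {a3.1, a3.2}


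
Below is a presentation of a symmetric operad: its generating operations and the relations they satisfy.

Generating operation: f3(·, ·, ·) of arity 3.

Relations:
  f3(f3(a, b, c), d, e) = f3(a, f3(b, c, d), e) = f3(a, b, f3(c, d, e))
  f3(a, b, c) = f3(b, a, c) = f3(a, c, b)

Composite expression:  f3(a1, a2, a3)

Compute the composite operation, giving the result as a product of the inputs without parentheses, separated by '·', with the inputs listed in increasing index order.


Reordering under f3 is free, so list the a-inputs canonically.
f3(a1, a2, a3) linearizes to a1 · a2 · a3
rearranged into index order: a1 · a2 · a3

a1 · a2 · a3


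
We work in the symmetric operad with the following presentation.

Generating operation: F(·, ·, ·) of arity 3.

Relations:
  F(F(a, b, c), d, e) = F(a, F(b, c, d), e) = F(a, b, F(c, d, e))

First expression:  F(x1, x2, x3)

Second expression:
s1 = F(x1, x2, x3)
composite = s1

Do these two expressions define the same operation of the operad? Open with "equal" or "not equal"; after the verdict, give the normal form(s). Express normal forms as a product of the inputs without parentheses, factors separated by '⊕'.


The first expression reduces to x1 ⊕ x2 ⊕ x3
The second expression reduces to x1 ⊕ x2 ⊕ x3
Both agree, so they are equal.

equal: each reduces to x1 ⊕ x2 ⊕ x3


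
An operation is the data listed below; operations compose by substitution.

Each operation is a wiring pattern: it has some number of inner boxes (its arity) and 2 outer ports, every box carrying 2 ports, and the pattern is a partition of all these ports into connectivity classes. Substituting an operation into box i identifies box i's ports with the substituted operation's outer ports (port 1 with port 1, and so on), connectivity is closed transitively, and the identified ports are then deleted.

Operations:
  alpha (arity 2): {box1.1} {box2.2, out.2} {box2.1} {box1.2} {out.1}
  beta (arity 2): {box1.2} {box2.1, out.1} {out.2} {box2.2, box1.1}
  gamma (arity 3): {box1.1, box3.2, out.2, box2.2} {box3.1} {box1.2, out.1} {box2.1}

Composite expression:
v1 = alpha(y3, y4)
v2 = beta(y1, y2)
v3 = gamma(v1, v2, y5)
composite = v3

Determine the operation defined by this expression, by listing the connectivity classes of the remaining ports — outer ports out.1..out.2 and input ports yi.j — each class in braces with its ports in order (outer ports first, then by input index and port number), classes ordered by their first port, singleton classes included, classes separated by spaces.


{out.1, y4.2} {out.2, y5.2} {y1.1, y2.2} {y1.2} {y2.1} {y3.1} {y3.2} {y4.1} {y5.1}

After gluing at gamma, chains via deleted ports link the y-ports.
through alpha, on inputs (y3, y4): {out.1} {out.2, y4.2} {y3.1} {y3.2} {y4.1} (out.j = stage outer ports)
through beta, on inputs (y1, y2): {out.1, y2.1} {out.2} {y1.1, y2.2} {y1.2} (out.j = stage outer ports)
through gamma, on inputs (y3, y4, y1, y2, y5): {out.1, y4.2} {out.2, y5.2} {y1.1, y2.2} {y1.2} {y2.1} {y3.1} {y3.2} {y4.1} {y5.1} (out.j = stage outer ports)


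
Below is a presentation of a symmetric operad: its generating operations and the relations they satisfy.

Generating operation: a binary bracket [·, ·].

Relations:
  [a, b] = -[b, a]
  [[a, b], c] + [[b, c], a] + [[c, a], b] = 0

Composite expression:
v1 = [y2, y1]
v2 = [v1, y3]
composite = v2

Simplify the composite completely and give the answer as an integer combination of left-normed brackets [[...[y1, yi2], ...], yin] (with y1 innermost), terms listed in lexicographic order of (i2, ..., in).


-[[y1, y2], y3]

In the tensor algebra, words opening y1 carry the y1-anchored form.
Composite bracket: [[y2, y1], y3]
Under [a, b] = ab - ba we get 4 signed associative words (2^2 = 4).
Words beginning with y1 determine it all:
  y1y2y3 appears with sign -1, giving the term -[[y1, y2], y3]


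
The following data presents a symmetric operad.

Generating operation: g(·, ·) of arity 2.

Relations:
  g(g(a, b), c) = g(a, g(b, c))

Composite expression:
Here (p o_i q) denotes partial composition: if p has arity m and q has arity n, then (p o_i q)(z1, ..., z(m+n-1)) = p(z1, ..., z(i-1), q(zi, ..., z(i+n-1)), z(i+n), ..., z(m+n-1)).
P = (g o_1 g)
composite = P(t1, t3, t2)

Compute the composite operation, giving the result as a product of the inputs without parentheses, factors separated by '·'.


t1 · t3 · t2

All parenthesizations of g agree; list the t-inputs left to right.
g(t1, t3) flattens to t1 · t3
g(g(t1, t3), t2) flattens to t1 · t3 · t2


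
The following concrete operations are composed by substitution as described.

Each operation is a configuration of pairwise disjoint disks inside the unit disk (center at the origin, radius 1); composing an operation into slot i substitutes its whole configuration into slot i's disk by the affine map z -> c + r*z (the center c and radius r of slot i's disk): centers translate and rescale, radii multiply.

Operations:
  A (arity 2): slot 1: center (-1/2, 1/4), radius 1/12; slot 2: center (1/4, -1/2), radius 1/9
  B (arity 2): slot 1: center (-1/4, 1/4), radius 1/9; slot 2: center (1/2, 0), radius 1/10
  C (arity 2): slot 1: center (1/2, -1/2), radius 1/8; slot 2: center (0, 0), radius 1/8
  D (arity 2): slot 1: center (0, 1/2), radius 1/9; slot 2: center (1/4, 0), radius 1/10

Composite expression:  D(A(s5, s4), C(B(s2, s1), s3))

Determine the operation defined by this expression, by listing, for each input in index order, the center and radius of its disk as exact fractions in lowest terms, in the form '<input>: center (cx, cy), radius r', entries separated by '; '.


s1: center (49/160, -1/20), radius 1/800; s2: center (19/64, -3/64), radius 1/720; s3: center (1/4, 0), radius 1/80; s4: center (1/36, 4/9), radius 1/81; s5: center (-1/18, 19/36), radius 1/108

Below D, radii multiply path by path; the s-disk centers shift.
tracing s5 down its 2-map path: center (-1/18, 19/36), radius 1/108
tracing s4 down its 2-map path: center (1/36, 4/9), radius 1/81
tracing s2 down its 3-map path: center (19/64, -3/64), radius 1/720
tracing s1 down its 3-map path: center (49/160, -1/20), radius 1/800
tracing s3 down its 2-map path: center (1/4, 0), radius 1/80


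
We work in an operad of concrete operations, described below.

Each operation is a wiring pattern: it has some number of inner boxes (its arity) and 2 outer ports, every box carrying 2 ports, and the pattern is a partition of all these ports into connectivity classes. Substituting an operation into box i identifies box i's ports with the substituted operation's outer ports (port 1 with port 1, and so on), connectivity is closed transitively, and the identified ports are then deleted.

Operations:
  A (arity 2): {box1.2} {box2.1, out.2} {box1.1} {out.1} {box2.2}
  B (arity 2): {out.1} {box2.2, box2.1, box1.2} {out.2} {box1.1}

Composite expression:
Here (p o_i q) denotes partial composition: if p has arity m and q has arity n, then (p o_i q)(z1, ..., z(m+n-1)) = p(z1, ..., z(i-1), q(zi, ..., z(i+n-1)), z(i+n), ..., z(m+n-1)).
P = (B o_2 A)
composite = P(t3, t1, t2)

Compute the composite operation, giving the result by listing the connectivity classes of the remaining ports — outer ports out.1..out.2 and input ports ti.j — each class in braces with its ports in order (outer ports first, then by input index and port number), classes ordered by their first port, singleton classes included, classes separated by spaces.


{out.1} {out.2} {t1.1} {t1.2} {t2.1, t3.2} {t2.2} {t3.1}

Treat the ports identified at B as solder joints: merge, then drop.
A over (t1, t2) gives {out.1} {out.2, t2.1} {t1.1} {t1.2} {t2.2}, out.j being that stage's outer ports
B over (t3, t1, t2) gives {out.1} {out.2} {t1.1} {t1.2} {t2.1, t3.2} {t2.2} {t3.1}, out.j being that stage's outer ports


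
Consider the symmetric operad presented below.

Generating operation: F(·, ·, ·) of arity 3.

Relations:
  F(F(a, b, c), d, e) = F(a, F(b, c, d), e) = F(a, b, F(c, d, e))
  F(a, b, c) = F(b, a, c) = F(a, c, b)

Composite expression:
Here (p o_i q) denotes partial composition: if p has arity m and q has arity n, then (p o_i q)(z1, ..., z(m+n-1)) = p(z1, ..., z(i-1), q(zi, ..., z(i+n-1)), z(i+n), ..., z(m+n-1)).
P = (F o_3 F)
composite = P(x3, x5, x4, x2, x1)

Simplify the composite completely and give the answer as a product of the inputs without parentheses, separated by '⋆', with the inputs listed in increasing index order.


x1 ⋆ x2 ⋆ x3 ⋆ x4 ⋆ x5

Shape and order are irrelevant to F; the x-input set decides.
F(x4, x2, x1) unparenthesizes to x4 ⋆ x2 ⋆ x1
F(x3, x5, F(x4, x2, x1)) unparenthesizes to x3 ⋆ x5 ⋆ x4 ⋆ x2 ⋆ x1
sorting the factors by input index: x1 ⋆ x2 ⋆ x3 ⋆ x4 ⋆ x5


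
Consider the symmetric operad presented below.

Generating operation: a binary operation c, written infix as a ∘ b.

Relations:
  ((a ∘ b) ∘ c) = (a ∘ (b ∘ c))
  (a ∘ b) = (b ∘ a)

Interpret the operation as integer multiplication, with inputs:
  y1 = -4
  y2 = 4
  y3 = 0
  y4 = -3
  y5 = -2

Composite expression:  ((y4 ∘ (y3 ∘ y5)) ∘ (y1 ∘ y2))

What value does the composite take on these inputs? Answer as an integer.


(y3 ∘ y5) = 0
(y4 ∘ (y3 ∘ y5)) = 0
(y1 ∘ y2) = -16
((y4 ∘ (y3 ∘ y5)) ∘ (y1 ∘ y2)) = 0

0


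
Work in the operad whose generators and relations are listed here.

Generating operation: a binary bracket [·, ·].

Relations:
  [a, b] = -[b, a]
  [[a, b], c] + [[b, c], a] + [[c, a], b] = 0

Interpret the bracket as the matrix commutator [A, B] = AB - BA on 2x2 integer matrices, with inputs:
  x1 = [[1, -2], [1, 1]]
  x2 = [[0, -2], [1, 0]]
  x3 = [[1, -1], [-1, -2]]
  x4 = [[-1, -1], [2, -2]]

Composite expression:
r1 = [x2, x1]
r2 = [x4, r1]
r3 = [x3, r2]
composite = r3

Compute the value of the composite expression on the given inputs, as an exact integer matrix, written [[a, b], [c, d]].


[x2, x1] = [[0, 0], [0, 0]]
[x4, [x2, x1]] = [[0, 0], [0, 0]]
[x3, [x4, [x2, x1]]] = [[0, 0], [0, 0]]

[[0, 0], [0, 0]]


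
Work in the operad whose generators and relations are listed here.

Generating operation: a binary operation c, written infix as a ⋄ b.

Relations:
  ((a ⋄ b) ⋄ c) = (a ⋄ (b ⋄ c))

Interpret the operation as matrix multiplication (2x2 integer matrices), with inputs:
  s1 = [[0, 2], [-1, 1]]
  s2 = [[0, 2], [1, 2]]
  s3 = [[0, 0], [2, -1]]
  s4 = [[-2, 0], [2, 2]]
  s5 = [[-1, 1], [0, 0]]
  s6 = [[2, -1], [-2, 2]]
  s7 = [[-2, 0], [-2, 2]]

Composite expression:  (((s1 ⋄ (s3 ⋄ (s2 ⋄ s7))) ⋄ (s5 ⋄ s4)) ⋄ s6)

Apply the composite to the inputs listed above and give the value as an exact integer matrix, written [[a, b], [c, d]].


[[-16, 0], [-8, 0]]

(s2 ⋄ s7) = [[-4, 4], [-6, 4]]
(s3 ⋄ (s2 ⋄ s7)) = [[0, 0], [-2, 4]]
(s1 ⋄ (s3 ⋄ (s2 ⋄ s7))) = [[-4, 8], [-2, 4]]
(s5 ⋄ s4) = [[4, 2], [0, 0]]
((s1 ⋄ (s3 ⋄ (s2 ⋄ s7))) ⋄ (s5 ⋄ s4)) = [[-16, -8], [-8, -4]]
(((s1 ⋄ (s3 ⋄ (s2 ⋄ s7))) ⋄ (s5 ⋄ s4)) ⋄ s6) = [[-16, 0], [-8, 0]]


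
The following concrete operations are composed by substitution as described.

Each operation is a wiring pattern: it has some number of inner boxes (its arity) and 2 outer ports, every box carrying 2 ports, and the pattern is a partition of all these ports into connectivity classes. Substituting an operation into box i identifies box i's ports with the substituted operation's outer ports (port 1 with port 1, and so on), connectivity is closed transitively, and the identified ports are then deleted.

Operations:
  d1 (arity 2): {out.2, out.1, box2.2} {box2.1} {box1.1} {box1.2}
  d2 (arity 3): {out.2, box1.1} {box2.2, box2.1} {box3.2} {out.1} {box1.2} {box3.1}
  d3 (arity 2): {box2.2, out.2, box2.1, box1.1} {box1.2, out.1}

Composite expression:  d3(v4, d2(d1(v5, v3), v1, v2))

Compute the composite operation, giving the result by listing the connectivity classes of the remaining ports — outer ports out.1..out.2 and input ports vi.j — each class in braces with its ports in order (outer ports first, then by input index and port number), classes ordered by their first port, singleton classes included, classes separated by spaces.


{out.1, v4.2} {out.2, v3.2, v4.1} {v1.1, v1.2} {v2.1} {v2.2} {v3.1} {v5.1} {v5.2}

Substituting into d3 glues patterns; closure does the rest.
after d1, the pattern on (v5, v3) reads {out.1, out.2, v3.2} {v3.1} {v5.1} {v5.2} (out.j = its outer ports)
after d2, the pattern on (v5, v3, v1, v2) reads {out.1} {out.2, v3.2} {v1.1, v1.2} {v2.1} {v2.2} {v3.1} {v5.1} {v5.2} (out.j = its outer ports)
after d3, the pattern on (v4, v5, v3, v1, v2) reads {out.1, v4.2} {out.2, v3.2, v4.1} {v1.1, v1.2} {v2.1} {v2.2} {v3.1} {v5.1} {v5.2} (out.j = its outer ports)


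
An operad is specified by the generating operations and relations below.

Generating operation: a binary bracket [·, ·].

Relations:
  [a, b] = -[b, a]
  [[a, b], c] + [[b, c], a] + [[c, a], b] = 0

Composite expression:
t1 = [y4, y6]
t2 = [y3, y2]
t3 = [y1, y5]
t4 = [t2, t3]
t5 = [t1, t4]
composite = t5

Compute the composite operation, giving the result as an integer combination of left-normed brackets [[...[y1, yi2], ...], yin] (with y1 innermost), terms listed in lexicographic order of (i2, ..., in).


-[[[[[y1, y5], y2], y3], y4], y6] + [[[[[y1, y5], y2], y3], y6], y4] + [[[[[y1, y5], y3], y2], y4], y6] - [[[[[y1, y5], y3], y2], y6], y4]

Antisymmetry and Jacobi reduce to y1-anchored left-normed brackets.
Composite bracket: [[y4, y6], [[y3, y2], [y1, y5]]]
Each bracket splits as ab - ba, giving 32 signed words (2^5 = 32).
Words beginning with y1 determine it all:
  y1y5y2y3y4y6 appears with sign -1, giving the term -[[[[[y1, y5], y2], y3], y4], y6]
  y1y5y2y3y6y4 appears with sign +1, giving the term +[[[[[y1, y5], y2], y3], y6], y4]
  y1y5y3y2y4y6 appears with sign +1, giving the term +[[[[[y1, y5], y3], y2], y4], y6]
  y1y5y3y2y6y4 appears with sign -1, giving the term -[[[[[y1, y5], y3], y2], y6], y4]


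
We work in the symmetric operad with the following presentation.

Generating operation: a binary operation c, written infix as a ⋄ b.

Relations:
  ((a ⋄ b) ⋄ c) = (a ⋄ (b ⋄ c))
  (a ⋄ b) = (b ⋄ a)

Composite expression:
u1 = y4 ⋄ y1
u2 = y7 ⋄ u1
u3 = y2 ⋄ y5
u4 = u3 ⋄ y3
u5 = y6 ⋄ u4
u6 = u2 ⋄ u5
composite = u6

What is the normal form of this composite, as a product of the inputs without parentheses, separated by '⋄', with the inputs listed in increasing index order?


With c associative and commutative, the y-input set is all that matters.
(y4 ⋄ y1) reduces to y4 ⋄ y1
(y7 ⋄ (y4 ⋄ y1)) reduces to y7 ⋄ y4 ⋄ y1
(y2 ⋄ y5) reduces to y2 ⋄ y5
((y2 ⋄ y5) ⋄ y3) reduces to y2 ⋄ y5 ⋄ y3
(y6 ⋄ ((y2 ⋄ y5) ⋄ y3)) reduces to y6 ⋄ y2 ⋄ y5 ⋄ y3
((y7 ⋄ (y4 ⋄ y1)) ⋄ (y6 ⋄ ((y2 ⋄ y5) ⋄ y3))) reduces to y7 ⋄ y4 ⋄ y1 ⋄ y6 ⋄ y2 ⋄ y5 ⋄ y3
rearranged into index order: y1 ⋄ y2 ⋄ y3 ⋄ y4 ⋄ y5 ⋄ y6 ⋄ y7

y1 ⋄ y2 ⋄ y3 ⋄ y4 ⋄ y5 ⋄ y6 ⋄ y7


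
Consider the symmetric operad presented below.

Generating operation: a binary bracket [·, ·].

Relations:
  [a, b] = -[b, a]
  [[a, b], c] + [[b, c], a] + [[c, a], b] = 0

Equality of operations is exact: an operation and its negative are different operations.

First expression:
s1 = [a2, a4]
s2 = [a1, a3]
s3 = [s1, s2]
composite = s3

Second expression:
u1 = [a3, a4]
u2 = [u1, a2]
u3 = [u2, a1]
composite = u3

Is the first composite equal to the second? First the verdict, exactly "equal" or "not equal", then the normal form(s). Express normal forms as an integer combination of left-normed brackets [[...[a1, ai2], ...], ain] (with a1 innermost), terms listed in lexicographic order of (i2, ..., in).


The first expression reduces to -[[[a1, a3], a2], a4] + [[[a1, a3], a4], a2]
The second expression reduces to [[[a1, a2], a3], a4] - [[[a1, a2], a4], a3] - [[[a1, a3], a4], a2] + [[[a1, a4], a3], a2]
Different reductions; not equal.

not equal; first: -[[[a1, a3], a2], a4] + [[[a1, a3], a4], a2]; second: [[[a1, a2], a3], a4] - [[[a1, a2], a4], a3] - [[[a1, a3], a4], a2] + [[[a1, a4], a3], a2]


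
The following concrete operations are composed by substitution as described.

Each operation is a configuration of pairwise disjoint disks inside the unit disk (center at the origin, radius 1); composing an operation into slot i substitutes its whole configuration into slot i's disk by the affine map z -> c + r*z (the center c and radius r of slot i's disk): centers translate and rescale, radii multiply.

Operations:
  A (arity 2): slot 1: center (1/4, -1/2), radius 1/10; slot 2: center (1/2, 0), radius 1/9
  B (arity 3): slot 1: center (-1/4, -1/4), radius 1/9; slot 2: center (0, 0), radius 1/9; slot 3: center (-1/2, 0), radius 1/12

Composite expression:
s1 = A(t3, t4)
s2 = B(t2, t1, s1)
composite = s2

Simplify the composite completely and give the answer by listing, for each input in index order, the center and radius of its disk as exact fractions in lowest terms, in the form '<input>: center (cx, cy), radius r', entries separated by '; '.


Follow each t-input down from B: c' goes to c + r*c', radius to r*r'.
input t2: applying the 1 nested substitution gives center (-1/4, -1/4), radius 1/9
input t1: applying the 1 nested substitution gives center (0, 0), radius 1/9
input t3: applying the 2 nested substitutions gives center (-23/48, -1/24), radius 1/120
input t4: applying the 2 nested substitutions gives center (-11/24, 0), radius 1/108

t1: center (0, 0), radius 1/9; t2: center (-1/4, -1/4), radius 1/9; t3: center (-23/48, -1/24), radius 1/120; t4: center (-11/24, 0), radius 1/108


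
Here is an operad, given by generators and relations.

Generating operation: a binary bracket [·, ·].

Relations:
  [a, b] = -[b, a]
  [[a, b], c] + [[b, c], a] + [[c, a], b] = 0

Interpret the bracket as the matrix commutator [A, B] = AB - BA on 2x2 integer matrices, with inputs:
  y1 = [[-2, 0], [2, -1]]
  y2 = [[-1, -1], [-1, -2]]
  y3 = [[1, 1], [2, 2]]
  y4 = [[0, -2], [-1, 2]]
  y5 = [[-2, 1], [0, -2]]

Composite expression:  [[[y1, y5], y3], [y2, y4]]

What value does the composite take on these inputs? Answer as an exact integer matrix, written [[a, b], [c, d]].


[[17, 6], [-4, -17]]

[y1, y5] = [[-2, -1], [0, 2]]
[[y1, y5], y3] = [[-2, -5], [8, 2]]
[y2, y4] = [[-1, -4], [3, 1]]
[[[y1, y5], y3], [y2, y4]] = [[17, 6], [-4, -17]]


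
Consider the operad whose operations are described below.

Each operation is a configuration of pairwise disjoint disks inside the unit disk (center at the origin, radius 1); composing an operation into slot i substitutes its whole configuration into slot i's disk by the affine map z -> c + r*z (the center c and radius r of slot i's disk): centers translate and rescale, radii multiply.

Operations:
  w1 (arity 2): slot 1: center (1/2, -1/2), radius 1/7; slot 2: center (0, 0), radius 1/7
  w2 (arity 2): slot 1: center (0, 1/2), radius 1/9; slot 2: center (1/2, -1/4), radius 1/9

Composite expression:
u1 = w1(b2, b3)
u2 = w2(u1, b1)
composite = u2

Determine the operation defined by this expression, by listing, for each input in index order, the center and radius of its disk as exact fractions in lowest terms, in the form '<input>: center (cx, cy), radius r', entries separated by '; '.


Below w2, radii multiply path by path; the b-disk centers shift.
b2: after 2 affine steps, its disk has center (1/18, 4/9), radius 1/63
b3: after 2 affine steps, its disk has center (0, 1/2), radius 1/63
b1: after 1 affine step, its disk has center (1/2, -1/4), radius 1/9

b1: center (1/2, -1/4), radius 1/9; b2: center (1/18, 4/9), radius 1/63; b3: center (0, 1/2), radius 1/63


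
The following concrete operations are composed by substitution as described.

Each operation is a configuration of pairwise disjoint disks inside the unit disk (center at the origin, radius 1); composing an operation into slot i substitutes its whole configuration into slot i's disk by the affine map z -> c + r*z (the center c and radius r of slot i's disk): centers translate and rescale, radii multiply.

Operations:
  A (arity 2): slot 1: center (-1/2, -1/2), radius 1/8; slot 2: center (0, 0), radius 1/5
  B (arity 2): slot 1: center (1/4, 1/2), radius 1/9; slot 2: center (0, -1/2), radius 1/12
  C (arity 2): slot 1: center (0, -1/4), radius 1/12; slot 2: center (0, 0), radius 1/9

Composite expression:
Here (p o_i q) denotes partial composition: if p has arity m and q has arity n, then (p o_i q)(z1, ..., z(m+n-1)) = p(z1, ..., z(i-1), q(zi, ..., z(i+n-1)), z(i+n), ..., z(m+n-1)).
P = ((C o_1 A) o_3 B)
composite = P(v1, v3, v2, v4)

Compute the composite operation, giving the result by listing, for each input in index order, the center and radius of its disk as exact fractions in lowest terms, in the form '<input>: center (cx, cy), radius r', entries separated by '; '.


v1: center (-1/24, -7/24), radius 1/96; v2: center (1/36, 1/18), radius 1/81; v3: center (0, -1/4), radius 1/60; v4: center (0, -1/18), radius 1/108

Each v-disk chains the slot maps above it in C; radii multiply.
tracing v1 down its 2-map path: center (-1/24, -7/24), radius 1/96
tracing v3 down its 2-map path: center (0, -1/4), radius 1/60
tracing v2 down its 2-map path: center (1/36, 1/18), radius 1/81
tracing v4 down its 2-map path: center (0, -1/18), radius 1/108


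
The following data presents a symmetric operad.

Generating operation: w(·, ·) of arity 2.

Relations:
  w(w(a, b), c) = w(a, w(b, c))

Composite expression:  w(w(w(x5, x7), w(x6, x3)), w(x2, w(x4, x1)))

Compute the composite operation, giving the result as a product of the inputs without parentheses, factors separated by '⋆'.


x5 ⋆ x7 ⋆ x6 ⋆ x3 ⋆ x2 ⋆ x4 ⋆ x1

Associativity of w dissolves the nesting; only the x-input order survives.
w(x5, x7) flattens to x5 ⋆ x7
w(x6, x3) flattens to x6 ⋆ x3
w(w(x5, x7), w(x6, x3)) flattens to x5 ⋆ x7 ⋆ x6 ⋆ x3
w(x4, x1) flattens to x4 ⋆ x1
w(x2, w(x4, x1)) flattens to x2 ⋆ x4 ⋆ x1
w(w(w(x5, x7), w(x6, x3)), w(x2, w(x4, x1))) flattens to x5 ⋆ x7 ⋆ x6 ⋆ x3 ⋆ x2 ⋆ x4 ⋆ x1


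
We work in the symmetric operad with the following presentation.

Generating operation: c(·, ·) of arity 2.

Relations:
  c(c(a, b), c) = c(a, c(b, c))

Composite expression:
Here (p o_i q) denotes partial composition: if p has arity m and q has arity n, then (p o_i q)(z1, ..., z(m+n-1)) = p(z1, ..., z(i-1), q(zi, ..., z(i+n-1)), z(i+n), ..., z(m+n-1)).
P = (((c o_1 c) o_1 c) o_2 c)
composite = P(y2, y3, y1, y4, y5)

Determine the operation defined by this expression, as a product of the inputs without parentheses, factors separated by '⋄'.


y2 ⋄ y3 ⋄ y1 ⋄ y4 ⋄ y5

The c-tree's shape is irrelevant; the y-reading-order decides.
c(y3, y1) reduces to y3 ⋄ y1
c(y2, c(y3, y1)) reduces to y2 ⋄ y3 ⋄ y1
c(c(y2, c(y3, y1)), y4) reduces to y2 ⋄ y3 ⋄ y1 ⋄ y4
c(c(c(y2, c(y3, y1)), y4), y5) reduces to y2 ⋄ y3 ⋄ y1 ⋄ y4 ⋄ y5


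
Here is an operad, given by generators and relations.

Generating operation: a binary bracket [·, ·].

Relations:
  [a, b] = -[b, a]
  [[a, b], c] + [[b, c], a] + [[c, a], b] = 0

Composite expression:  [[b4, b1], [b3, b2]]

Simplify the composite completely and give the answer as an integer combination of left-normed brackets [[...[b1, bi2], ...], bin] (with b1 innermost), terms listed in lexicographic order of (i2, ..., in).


[[[b1, b4], b2], b3] - [[[b1, b4], b3], b2]

A multilinear Lie element is pinned by b1-initial words (b1 innermost).
Composite bracket: [[b4, b1], [b3, b2]]
Expanding via [a, b] = ab - ba: 8 signed words (2^3 = 8).
Coefficients come from the b1-initial words:
  b1b4b2b3 (sign +1) contributes +[[[b1, b4], b2], b3]
  b1b4b3b2 (sign -1) contributes -[[[b1, b4], b3], b2]


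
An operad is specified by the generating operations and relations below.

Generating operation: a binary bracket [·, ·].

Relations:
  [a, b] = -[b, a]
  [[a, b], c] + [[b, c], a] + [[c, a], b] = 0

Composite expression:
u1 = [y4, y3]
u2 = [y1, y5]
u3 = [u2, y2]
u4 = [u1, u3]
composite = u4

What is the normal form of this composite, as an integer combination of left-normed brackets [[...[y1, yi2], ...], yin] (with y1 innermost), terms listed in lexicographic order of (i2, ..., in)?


[[[[y1, y5], y2], y3], y4] - [[[[y1, y5], y2], y4], y3]

Left-normed coefficients sit on the y1-initial expansion words.
Composite bracket: [[y4, y3], [[y1, y5], y2]]
Under [a, b] = ab - ba we get 16 signed associative words (2^4 = 16).
Collect the words opening with y1:
  sign of y1y5y2y3y4 is +1, so it contributes +[[[[y1, y5], y2], y3], y4]
  sign of y1y5y2y4y3 is -1, so it contributes -[[[[y1, y5], y2], y4], y3]


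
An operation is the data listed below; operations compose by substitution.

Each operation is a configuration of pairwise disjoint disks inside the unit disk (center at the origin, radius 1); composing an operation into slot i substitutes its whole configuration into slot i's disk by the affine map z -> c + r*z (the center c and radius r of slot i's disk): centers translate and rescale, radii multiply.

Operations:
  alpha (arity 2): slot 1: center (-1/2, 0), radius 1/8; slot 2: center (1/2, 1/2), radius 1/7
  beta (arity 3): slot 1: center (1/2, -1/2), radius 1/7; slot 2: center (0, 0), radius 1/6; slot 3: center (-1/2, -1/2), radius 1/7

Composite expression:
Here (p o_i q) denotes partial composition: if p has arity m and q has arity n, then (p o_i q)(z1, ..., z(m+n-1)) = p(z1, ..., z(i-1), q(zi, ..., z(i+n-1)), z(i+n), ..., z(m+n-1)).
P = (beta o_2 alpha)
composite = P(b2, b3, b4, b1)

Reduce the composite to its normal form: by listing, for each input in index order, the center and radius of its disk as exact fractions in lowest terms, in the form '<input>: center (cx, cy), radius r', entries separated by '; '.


b1: center (-1/2, -1/2), radius 1/7; b2: center (1/2, -1/2), radius 1/7; b3: center (-1/12, 0), radius 1/48; b4: center (1/12, 1/12), radius 1/42

Affine substitution under beta: radii multiply and b-centers shift.
b2 passes through 1 substitution, ending at center (1/2, -1/2), radius 1/7
b3 passes through 2 substitutions, ending at center (-1/12, 0), radius 1/48
b4 passes through 2 substitutions, ending at center (1/12, 1/12), radius 1/42
b1 passes through 1 substitution, ending at center (-1/2, -1/2), radius 1/7


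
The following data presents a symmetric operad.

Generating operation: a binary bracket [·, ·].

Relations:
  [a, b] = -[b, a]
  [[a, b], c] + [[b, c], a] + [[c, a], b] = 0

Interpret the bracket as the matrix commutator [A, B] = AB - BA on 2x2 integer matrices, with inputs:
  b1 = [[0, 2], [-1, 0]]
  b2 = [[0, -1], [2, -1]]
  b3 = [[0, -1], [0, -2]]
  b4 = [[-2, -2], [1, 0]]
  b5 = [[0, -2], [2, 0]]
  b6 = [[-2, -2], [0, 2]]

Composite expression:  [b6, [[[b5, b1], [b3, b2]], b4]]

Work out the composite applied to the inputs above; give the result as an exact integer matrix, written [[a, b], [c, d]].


[[-64, -144], [128, 64]]

[b5, b1] = [[-2, 0], [0, 2]]
[b3, b2] = [[-2, -1], [-4, 2]]
[[b5, b1], [b3, b2]] = [[0, 4], [-16, 0]]
[[[b5, b1], [b3, b2]], b4] = [[-28, 8], [32, 28]]
[b6, [[[b5, b1], [b3, b2]], b4]] = [[-64, -144], [128, 64]]


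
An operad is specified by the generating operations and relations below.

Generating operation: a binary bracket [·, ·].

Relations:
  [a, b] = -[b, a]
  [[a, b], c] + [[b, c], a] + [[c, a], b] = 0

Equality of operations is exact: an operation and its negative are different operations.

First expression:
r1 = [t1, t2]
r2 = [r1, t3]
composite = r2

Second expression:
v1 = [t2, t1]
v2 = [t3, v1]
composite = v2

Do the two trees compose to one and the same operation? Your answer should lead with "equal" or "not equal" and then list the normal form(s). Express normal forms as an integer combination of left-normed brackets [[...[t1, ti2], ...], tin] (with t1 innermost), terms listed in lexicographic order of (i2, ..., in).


equal: each reduces to [[t1, t2], t3]

The first expression, normalized: [[t1, t2], t3]
The second expression, normalized: [[t1, t2], t3]
Both agree, so they are equal.


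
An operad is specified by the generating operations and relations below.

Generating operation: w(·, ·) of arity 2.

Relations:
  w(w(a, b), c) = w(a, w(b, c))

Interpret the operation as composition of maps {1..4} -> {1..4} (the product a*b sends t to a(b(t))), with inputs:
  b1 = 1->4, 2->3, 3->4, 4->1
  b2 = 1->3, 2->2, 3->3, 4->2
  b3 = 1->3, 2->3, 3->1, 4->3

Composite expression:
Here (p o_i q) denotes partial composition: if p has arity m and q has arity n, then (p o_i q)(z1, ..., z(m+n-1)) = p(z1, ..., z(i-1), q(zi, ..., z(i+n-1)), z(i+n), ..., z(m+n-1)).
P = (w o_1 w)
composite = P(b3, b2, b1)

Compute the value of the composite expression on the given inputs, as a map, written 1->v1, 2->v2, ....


1->3, 2->1, 3->3, 4->1

w(b3, b2) = 1->1, 2->3, 3->1, 4->3
w(w(b3, b2), b1) = 1->3, 2->1, 3->3, 4->1


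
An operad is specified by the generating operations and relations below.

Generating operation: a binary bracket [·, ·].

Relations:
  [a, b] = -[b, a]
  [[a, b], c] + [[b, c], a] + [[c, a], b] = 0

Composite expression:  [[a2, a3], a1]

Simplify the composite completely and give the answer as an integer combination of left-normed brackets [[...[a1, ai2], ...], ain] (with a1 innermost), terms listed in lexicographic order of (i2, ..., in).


-[[a1, a2], a3] + [[a1, a3], a2]

Antisymmetry and Jacobi reduce to a1-anchored left-normed brackets.
Composite bracket: [[a2, a3], a1]
Each bracket splits as ab - ba, giving 4 signed words (2^2 = 4).
Collect the words opening with a1:
  a1a2a3 (sign -1) contributes -[[a1, a2], a3]
  a1a3a2 (sign +1) contributes +[[a1, a3], a2]


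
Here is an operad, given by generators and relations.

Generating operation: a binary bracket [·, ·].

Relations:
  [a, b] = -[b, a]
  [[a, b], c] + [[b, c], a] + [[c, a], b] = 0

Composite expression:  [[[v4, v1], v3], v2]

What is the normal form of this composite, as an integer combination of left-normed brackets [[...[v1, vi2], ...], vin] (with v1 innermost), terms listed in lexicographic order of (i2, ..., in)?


Expand each bracket as ab - ba; the v1-initial words give the coefficients.
Composite bracket: [[[v4, v1], v3], v2]
Applying ab - ba throughout gives 8 signed words (2^3 = 8).
Coefficients come from the v1-initial words:
  from v1v4v3v2, sign -1: term -[[[v1, v4], v3], v2]

-[[[v1, v4], v3], v2]


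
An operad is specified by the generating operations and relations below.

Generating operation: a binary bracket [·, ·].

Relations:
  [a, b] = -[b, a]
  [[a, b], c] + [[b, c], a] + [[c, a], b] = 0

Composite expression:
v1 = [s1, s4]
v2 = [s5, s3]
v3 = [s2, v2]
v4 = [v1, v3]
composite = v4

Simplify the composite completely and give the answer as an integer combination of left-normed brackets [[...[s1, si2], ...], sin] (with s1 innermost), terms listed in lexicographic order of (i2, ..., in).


-[[[[s1, s4], s2], s3], s5] + [[[[s1, s4], s2], s5], s3] + [[[[s1, s4], s3], s5], s2] - [[[[s1, s4], s5], s3], s2]

Expand each bracket as ab - ba; the s1-initial words give the coefficients.
Composite bracket: [[s1, s4], [s2, [s5, s3]]]
The bracket unfolds into 16 signed words via [a, b] = ab - ba (2^4 = 16).
The s1-initial words carry the normal form:
  word s1s4s2s3s5 has sign -1, contributing -[[[[s1, s4], s2], s3], s5]
  word s1s4s2s5s3 has sign +1, contributing +[[[[s1, s4], s2], s5], s3]
  word s1s4s3s5s2 has sign +1, contributing +[[[[s1, s4], s3], s5], s2]
  word s1s4s5s3s2 has sign -1, contributing -[[[[s1, s4], s5], s3], s2]
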